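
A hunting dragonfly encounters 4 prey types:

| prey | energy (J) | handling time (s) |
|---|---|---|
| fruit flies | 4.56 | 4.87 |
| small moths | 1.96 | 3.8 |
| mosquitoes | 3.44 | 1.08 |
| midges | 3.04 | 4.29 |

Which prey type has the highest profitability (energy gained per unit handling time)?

mosquitoes

Profitability E/h (J/s): fruit flies = 4.56/4.87 = 0.936, small moths = 1.96/3.8 = 0.516, mosquitoes = 3.44/1.08 = 3.19, midges = 3.04/4.29 = 0.709.
Ranked: mosquitoes > fruit flies > midges > small moths.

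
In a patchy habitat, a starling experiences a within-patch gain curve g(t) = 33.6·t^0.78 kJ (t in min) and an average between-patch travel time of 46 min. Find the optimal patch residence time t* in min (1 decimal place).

163.1 min

Optimal t* satisfies g'(t*) = g(t*)/(T + t*).
g'(t) = 0.78·33.6·t^-0.22. Setting 0.78·33.6·t^-0.22 = 33.6·t^0.78/(46+t) gives 0.78(46+t) = t, so 0.22·t = 0.78×46.
t* = 0.78×46/0.22 = 163.1 min.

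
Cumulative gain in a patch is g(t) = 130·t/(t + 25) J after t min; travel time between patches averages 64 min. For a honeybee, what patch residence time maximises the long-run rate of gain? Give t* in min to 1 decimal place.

40.0 min

Maximise g(t)/(T+t): set derivative to zero → g'(t)(T+t) = g(t).
g'(t) = 130·25/(t + 25)². Setting 130·25/(t+25)² = 130t/[(t+25)(64+t)] gives 25(64+t) = t(t+25), so t² = 25×64 = 1600.
t* = √1600 = 40 min.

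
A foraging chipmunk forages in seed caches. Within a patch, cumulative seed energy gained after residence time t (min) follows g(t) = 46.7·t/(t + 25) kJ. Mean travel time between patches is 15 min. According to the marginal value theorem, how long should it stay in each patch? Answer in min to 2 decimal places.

Maximise g(t)/(T+t): set derivative to zero → g'(t)(T+t) = g(t).
g'(t) = 46.7·25/(t + 25)². Setting 46.7·25/(t+25)² = 46.7t/[(t+25)(15+t)] gives 25(15+t) = t(t+25), so t² = 25×15 = 375.
t* = √375 = 19.36 min.

19.36 min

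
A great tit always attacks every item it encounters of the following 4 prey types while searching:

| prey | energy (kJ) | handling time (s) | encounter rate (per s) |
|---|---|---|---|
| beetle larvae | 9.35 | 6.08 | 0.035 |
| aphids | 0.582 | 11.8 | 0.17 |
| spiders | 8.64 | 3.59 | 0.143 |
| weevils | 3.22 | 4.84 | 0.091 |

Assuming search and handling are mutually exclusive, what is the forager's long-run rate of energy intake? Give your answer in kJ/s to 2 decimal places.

R = Σλ_iE_i / (1 + Σλ_ih_i)
Numerator: 0.035×9.35 + 0.17×0.582 + 0.143×8.64 + 0.091×3.22 = 1.955
Denominator: 1 + 0.035×6.08 + 0.17×11.8 + 0.143×3.59 + 0.091×4.84 = 4.173
R = 1.955/4.173 = 0.4685 kJ/s

0.47 kJ/s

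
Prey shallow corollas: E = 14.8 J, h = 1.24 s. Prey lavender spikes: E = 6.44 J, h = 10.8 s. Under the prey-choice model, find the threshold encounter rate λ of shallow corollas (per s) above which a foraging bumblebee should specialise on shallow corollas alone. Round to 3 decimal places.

Drop lavender spikes once their profitability E₂/h₂ falls below the rate achievable on shallow corollas alone: E₂/h₂ = λE₁/(1 + λh₁).
Solve for λ: λE₁h₂ = E₂(1 + λh₁) → λ(E₁h₂ − E₂h₁) = E₂ → λ = E₂/(E₁h₂ − E₂h₁).
λ = 6.44/(14.8×10.8 − 6.44×1.24) = 6.44/151.9 = 0.04241 per s.

0.042 per s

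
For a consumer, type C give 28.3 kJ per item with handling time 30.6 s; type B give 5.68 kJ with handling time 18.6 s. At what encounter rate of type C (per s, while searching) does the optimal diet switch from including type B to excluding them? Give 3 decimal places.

The zero-one rule: include type B iff E₂/h₂ > λE₁/(1+λh₁). Equality gives the switch point.
λE₁h₂ = E₂ + λE₂h₁ ⇒ λ = E₂/(E₁h₂ − E₂h₁) = 5.68/(526.4 − 173.8) = 0.01611 per s.

0.016 per s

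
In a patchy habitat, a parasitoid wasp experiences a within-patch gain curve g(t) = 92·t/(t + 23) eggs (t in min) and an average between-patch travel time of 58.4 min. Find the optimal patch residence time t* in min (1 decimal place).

By the marginal value theorem, leave when the instantaneous gain rate g'(t) equals the habitat-wide average g(t)/(T + t).
g'(t) = 92·23/(t + 23)². Setting 92·23/(t+23)² = 92t/[(t+23)(58.4+t)] gives 23(58.4+t) = t(t+23), so t² = 23×58.4 = 1343.
t* = √1343 = 36.65 min.

36.6 min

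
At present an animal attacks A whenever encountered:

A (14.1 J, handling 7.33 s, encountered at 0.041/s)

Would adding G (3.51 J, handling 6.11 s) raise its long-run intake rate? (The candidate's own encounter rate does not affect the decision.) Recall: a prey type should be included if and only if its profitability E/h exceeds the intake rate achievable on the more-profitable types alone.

On A alone, R = ΣλE/(1+Σλh) = 0.5781/1.301 = 0.4445 J/s.
Profitability of G: 3.51/6.11 = 0.5745 J/s.
Since 0.5745 > R, including G increases the long-run rate.

Yes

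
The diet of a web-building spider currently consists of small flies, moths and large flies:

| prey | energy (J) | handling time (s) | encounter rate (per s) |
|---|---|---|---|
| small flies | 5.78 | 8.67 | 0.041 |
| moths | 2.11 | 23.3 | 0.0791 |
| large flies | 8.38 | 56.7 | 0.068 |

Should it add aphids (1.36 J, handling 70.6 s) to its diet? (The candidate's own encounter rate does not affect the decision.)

No

Intake rate on the current diet: R = (0.041×5.78 + 0.0791×2.11 + 0.068×8.38) / (1 + 0.041×8.67 + 0.0791×23.3 + 0.068×56.7) = 0.9737/7.054 = 0.138 J/s.
Profitability of aphids: 1.36/70.6 = 0.01926 J/s.
0.01926 < 0.138, so adding aphids would lower the average — exclude it.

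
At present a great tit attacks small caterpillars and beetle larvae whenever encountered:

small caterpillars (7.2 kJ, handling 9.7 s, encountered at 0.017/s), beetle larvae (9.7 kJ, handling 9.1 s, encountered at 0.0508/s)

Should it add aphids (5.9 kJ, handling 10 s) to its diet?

Yes

Intake rate on the current diet: R = (0.017×7.2 + 0.0508×9.7) / (1 + 0.017×9.7 + 0.0508×9.1) = 0.6152/1.627 = 0.3781 kJ/s.
aphids: E/h = 5.9/10 = 0.59 kJ/s.
0.59 > 0.3781, so adding aphids raises the average — include it.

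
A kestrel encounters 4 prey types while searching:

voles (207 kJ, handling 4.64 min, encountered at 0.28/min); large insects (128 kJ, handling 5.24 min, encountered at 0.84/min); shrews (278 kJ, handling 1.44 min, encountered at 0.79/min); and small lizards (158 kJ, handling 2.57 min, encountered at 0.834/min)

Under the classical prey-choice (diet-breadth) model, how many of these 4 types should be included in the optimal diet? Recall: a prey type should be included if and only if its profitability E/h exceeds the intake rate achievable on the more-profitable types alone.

1

E/h in descending order: shrews 193, small lizards 61.5, voles 44.6, large insects 24.4 kJ/min. The optimal diet is the largest prefix of this list for which every included type satisfies E_i/h_i > R on the types above it.
Rate on top 1: 102.7. small lizards: 61.5 < 102.7 → exclude; stop.
Optimal diet: shrews — 1 of 4 types.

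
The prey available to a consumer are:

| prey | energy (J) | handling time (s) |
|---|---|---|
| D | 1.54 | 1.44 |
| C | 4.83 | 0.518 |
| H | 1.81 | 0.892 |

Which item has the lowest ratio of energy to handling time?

D

Profitability E/h (J/s): D = 1.54/1.44 = 1.07, C = 4.83/0.518 = 9.32, H = 1.81/0.892 = 2.03.
Ranked: C > H > D.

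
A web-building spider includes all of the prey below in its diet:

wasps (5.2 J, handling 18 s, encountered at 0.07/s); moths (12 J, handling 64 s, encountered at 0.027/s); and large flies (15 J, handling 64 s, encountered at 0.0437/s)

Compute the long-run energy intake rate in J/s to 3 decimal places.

R = (0.07×5.2 + 0.027×12 + 0.0437×15) / (1 + 0.07×18 + 0.027×64 + 0.0437×64) = 1.344/6.785 = 0.198 J/s.

0.198 J/s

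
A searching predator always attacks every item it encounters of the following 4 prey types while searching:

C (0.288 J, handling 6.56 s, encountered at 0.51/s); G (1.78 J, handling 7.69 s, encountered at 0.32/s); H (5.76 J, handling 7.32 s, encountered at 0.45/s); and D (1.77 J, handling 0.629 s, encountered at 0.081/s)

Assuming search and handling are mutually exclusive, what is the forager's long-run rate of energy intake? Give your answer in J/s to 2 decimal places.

0.34 J/s

R = (0.51×0.288 + 0.32×1.78 + 0.45×5.76 + 0.081×1.77) / (1 + 0.51×6.56 + 0.32×7.69 + 0.45×7.32 + 0.081×0.629) = 3.452/10.15 = 0.34 J/s.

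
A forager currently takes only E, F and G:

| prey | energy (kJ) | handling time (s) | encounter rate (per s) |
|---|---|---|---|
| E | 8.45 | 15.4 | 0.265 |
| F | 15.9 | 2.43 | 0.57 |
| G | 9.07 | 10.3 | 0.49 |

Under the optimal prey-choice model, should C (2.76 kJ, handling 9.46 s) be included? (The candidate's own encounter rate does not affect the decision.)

Current rate: (0.265×8.45 + 0.57×15.9 + 0.49×9.07)/(1 + 0.265×15.4 + 0.57×2.43 + 0.49×10.3) = 1.368 kJ/s.
Profitability of C: 2.76/9.46 = 0.2918 kJ/s.
0.2918 < 1.368, so adding C would lower the average — exclude it.

No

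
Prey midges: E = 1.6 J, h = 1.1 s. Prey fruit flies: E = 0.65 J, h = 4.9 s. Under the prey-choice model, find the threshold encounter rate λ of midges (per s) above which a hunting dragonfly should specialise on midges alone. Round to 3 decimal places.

0.091 per s

At the threshold, the rate on midges alone equals the profitability of fruit flies: λ·1.6/(1 + λ·1.1) = 0.65/4.9 = 0.1327.
Rearranging, λ(1.6 − 0.1327×1.1) = 0.1327, so λ = 0.1327/1.454 = 0.09123 per s.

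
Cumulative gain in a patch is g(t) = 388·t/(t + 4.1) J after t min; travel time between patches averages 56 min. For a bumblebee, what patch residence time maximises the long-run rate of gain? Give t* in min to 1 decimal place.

By the marginal value theorem, leave when the instantaneous gain rate g'(t) equals the habitat-wide average g(t)/(T + t).
g'(t) = 388·4.1/(t + 4.1)². Setting 388·4.1/(t+4.1)² = 388t/[(t+4.1)(56+t)] gives 4.1(56+t) = t(t+4.1), so t² = 4.1×56 = 229.6.
t* = √229.6 = 15.15 min.

15.2 min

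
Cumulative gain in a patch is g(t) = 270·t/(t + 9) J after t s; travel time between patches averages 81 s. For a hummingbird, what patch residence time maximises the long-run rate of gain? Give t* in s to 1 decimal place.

Optimal t* satisfies g'(t*) = g(t*)/(T + t*).
g'(t) = 270·9/(t + 9)². Setting 270·9/(t+9)² = 270t/[(t+9)(81+t)] gives 9(81+t) = t(t+9), so t² = 9×81 = 729.
t* = √729 = 27 s.

27.0 s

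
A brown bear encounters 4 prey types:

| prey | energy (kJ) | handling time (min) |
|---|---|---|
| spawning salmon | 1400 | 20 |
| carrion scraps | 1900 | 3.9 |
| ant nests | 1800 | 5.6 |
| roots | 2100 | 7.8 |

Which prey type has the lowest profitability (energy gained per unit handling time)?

spawning salmon

Profitability E/h (kJ/min): spawning salmon = 1400/20 = 70, carrion scraps = 1900/3.9 = 487, ant nests = 1800/5.6 = 321, roots = 2100/7.8 = 269.
Ranked: carrion scraps > ant nests > roots > spawning salmon.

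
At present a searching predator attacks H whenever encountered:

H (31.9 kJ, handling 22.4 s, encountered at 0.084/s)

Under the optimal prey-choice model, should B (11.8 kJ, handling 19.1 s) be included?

Current rate: (0.084×31.9)/(1 + 0.084×22.4) = 0.9299 kJ/s.
B: E/h = 11.8/19.1 = 0.6178 kJ/s.
Since 0.6178 < R, time spent handling B is better spent searching.

No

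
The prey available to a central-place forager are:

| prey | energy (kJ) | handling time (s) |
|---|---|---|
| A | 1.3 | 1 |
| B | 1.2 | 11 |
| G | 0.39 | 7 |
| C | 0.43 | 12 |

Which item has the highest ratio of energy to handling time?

A

Profitability E/h (kJ/s): A = 1.3/1 = 1.3, B = 1.2/11 = 0.109, G = 0.39/7 = 0.0557, C = 0.43/12 = 0.0358.
Ranked: A > B > G > C.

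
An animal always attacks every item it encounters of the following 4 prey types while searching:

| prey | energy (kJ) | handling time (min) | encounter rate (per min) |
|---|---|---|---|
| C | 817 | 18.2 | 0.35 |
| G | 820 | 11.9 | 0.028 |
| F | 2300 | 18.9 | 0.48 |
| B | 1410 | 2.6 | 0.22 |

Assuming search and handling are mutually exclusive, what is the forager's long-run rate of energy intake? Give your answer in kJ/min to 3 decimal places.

R = (0.35×817 + 0.028×820 + 0.48×2300 + 0.22×1410) / (1 + 0.35×18.2 + 0.028×11.9 + 0.48×18.9 + 0.22×2.6) = 1723/17.35 = 99.33 kJ/min.

99.331 kJ/min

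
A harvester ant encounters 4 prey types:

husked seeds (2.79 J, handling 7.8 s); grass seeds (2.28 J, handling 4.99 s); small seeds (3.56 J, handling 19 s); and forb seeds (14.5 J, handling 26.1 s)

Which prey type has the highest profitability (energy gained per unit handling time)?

Profitability E/h (J/s): husked seeds = 2.79/7.8 = 0.358, grass seeds = 2.28/4.99 = 0.457, small seeds = 3.56/19 = 0.187, forb seeds = 14.5/26.1 = 0.556.
Ranked: forb seeds > grass seeds > husked seeds > small seeds.

forb seeds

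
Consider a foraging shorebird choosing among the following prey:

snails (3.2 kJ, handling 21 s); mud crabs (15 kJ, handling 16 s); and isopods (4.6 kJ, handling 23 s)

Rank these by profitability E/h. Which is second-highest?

isopods

Profitability E/h (kJ/s): snails = 3.2/21 = 0.152, mud crabs = 15/16 = 0.938, isopods = 4.6/23 = 0.2.
Ranked: mud crabs > isopods > snails.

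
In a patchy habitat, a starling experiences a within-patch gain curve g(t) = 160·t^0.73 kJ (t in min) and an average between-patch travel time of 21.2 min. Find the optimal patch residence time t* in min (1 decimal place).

57.3 min

Optimal t* satisfies g'(t*) = g(t*)/(T + t*).
g'(t) = 0.73·160·t^-0.27. Setting 0.73·160·t^-0.27 = 160·t^0.73/(21.2+t) gives 0.73(21.2+t) = t, so 0.27·t = 0.73×21.2.
t* = 0.73×21.2/0.27 = 57.32 min.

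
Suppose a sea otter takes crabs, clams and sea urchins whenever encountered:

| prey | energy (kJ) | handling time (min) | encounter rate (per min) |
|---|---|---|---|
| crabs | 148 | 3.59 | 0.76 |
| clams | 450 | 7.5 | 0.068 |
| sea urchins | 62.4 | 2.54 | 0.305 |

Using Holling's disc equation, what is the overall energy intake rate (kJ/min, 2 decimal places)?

R = (0.76×148 + 0.068×450 + 0.305×62.4) / (1 + 0.76×3.59 + 0.068×7.5 + 0.305×2.54) = 162.1/5.013 = 32.34 kJ/min.

32.34 kJ/min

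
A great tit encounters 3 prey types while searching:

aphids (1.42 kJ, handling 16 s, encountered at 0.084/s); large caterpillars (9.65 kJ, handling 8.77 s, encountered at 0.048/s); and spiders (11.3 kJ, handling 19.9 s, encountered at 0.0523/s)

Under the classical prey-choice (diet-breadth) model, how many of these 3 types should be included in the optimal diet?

E/h in descending order: large caterpillars 1.1, spiders 0.568, aphids 0.0887 kJ/s. The optimal diet is the largest prefix of this list for which every included type satisfies E_i/h_i > R on the types above it.
Rate on top 1: 0.326. spiders: 0.568 > 0.326 → include.
Rate on top 2: 0.4282. aphids: 0.0887 < 0.4282 → exclude; stop.
Optimal diet: large caterpillars, spiders — 2 of 3 types.

2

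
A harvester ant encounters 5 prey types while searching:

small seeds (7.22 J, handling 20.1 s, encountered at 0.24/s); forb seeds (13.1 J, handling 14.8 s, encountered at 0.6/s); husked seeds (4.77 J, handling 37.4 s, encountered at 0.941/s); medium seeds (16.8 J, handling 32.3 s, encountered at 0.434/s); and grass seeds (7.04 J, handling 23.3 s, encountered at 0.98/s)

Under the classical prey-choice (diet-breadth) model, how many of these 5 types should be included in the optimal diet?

E/h in descending order: forb seeds 0.885, medium seeds 0.52, small seeds 0.359, grass seeds 0.302, husked seeds 0.128 J/s. The optimal diet is the largest prefix of this list for which every included type satisfies E_i/h_i > R on the types above it.
Rate on top 1: 0.7955. medium seeds: 0.52 < 0.7955 → exclude; stop.
Optimal diet: forb seeds — 1 of 5 types.

1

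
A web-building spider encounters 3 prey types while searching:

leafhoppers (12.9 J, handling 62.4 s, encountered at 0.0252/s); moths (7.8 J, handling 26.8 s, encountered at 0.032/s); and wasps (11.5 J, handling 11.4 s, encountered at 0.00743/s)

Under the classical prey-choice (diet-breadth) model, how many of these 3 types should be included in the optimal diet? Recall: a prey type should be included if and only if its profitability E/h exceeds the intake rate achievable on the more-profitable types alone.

E/h in descending order: wasps 1.01, moths 0.291, leafhoppers 0.207 J/s. The optimal diet is the largest prefix of this list for which every included type satisfies E_i/h_i > R on the types above it.
Rate on top 1: 0.07877. moths: 0.291 > 0.07877 → include.
Rate on top 2: 0.1725. leafhoppers: 0.207 > 0.1725 → include.
Optimal diet: wasps, moths, leafhoppers — 3 of 3 types.

3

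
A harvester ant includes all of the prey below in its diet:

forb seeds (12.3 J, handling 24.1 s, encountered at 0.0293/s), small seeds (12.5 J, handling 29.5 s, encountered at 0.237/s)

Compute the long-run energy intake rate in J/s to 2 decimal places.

0.38 J/s

R = Σλ_iE_i / (1 + Σλ_ih_i)
Numerator: 0.0293×12.3 + 0.237×12.5 = 3.323
Denominator: 1 + 0.0293×24.1 + 0.237×29.5 = 8.698
R = 3.323/8.698 = 0.382 J/s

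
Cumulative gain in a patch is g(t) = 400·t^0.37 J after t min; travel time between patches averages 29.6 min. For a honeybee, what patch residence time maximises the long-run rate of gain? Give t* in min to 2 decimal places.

Optimal t* satisfies g'(t*) = g(t*)/(T + t*).
g'(t) = 0.37·400·t^-0.63. Setting 0.37·400·t^-0.63 = 400·t^0.37/(29.6+t) gives 0.37(29.6+t) = t, so 0.63·t = 0.37×29.6.
t* = 0.37×29.6/0.63 = 17.38 min.

17.38 min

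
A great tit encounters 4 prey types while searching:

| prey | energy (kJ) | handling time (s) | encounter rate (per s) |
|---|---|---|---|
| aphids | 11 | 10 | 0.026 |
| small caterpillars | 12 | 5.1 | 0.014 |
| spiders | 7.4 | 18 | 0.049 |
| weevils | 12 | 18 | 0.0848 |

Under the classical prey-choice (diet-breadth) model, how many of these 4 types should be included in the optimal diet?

3

Rank by E/h (kJ/s): small caterpillars 2.35, aphids 1.1, weevils 0.667, spiders 0.411. Include each in turn until the next type's E/h falls below the running intake rate.
Rate on top 1: 0.1568. aphids: 1.1 > 0.1568 → include.
Rate on top 2: 0.341. weevils: 0.667 > 0.341 → include.
Rate on top 3: 0.5149. spiders: 0.411 < 0.5149 → exclude; stop.
Optimal diet: small caterpillars, aphids, weevils — 3 of 4 types.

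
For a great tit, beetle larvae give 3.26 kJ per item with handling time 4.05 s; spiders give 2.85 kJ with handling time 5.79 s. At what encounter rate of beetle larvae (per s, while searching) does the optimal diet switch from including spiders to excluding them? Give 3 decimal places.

At the threshold, the rate on beetle larvae alone equals the profitability of spiders: λ·3.26/(1 + λ·4.05) = 2.85/5.79 = 0.4922.
Rearranging, λ(3.26 − 0.4922×4.05) = 0.4922, so λ = 0.4922/1.266 = 0.3887 per s.

0.389 per s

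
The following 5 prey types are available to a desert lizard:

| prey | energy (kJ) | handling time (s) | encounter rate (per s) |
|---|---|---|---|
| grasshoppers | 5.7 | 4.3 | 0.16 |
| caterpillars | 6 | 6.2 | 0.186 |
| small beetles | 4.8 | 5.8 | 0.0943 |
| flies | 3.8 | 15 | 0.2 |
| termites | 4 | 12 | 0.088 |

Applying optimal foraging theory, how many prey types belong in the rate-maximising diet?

E/h in descending order: grasshoppers 1.33, caterpillars 0.968, small beetles 0.828, termites 0.333, flies 0.253 kJ/s. The optimal diet is the largest prefix of this list for which every included type satisfies E_i/h_i > R on the types above it.
Rate on top 1: 0.5403. caterpillars: 0.968 > 0.5403 → include.
Rate on top 2: 0.7138. small beetles: 0.828 > 0.7138 → include.
Rate on top 3: 0.7322. termites: 0.333 < 0.7322 → exclude; stop.
Optimal diet: grasshoppers, caterpillars, small beetles — 3 of 5 types.

3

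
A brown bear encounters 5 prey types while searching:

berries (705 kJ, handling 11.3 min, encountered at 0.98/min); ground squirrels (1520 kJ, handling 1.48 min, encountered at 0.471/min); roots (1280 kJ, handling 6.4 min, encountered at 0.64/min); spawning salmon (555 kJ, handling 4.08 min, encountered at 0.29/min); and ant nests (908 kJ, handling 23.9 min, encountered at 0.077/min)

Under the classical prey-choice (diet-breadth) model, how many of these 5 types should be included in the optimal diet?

1

Profitabilities (E/h, kJ/min): ground squirrels 1.03e+03, roots 200, spawning salmon 136, berries 62.4, ant nests 38. Add prey in this order while the next type's profitability exceeds the intake rate on those already taken.
Rate on top 1: 421.9. roots: 200 < 421.9 → exclude; stop.
Optimal diet: ground squirrels — 1 of 5 types.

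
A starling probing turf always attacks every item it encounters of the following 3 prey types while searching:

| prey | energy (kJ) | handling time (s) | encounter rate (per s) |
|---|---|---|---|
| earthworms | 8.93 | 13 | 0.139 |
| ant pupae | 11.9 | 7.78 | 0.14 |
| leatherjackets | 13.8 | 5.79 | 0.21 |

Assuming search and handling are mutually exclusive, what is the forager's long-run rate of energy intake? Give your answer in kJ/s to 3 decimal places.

Energy encountered per unit search time: 0.139×8.93 + 0.14×11.9 + 0.21×13.8 = 5.805 kJ/s.
Handling time per unit search time: 0.139×13 + 0.14×7.78 + 0.21×5.79 = 4.112.
Rate = 5.805/(1 + 4.112) = 1.136 kJ/s.

1.136 kJ/s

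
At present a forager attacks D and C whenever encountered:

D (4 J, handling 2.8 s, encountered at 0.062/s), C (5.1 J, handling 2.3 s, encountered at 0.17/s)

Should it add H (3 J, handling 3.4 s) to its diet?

Yes

On D and C alone, R = ΣλE/(1+Σλh) = 1.115/1.565 = 0.7126 J/s.
H: E/h = 3/3.4 = 0.8824 J/s.
0.8824 > 0.7126, so adding H raises the average — include it.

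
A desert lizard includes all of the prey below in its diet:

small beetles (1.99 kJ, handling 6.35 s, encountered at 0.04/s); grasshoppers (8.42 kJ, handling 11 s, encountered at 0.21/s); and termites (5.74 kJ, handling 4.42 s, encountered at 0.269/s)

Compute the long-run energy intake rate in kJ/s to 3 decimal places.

0.714 kJ/s

R = (0.04×1.99 + 0.21×8.42 + 0.269×5.74) / (1 + 0.04×6.35 + 0.21×11 + 0.269×4.42) = 3.392/4.753 = 0.7136 kJ/s.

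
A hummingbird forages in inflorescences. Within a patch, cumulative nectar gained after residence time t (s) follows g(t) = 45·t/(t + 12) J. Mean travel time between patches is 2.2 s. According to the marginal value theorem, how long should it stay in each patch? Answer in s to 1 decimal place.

5.1 s

Maximise g(t)/(T+t): set derivative to zero → g'(t)(T+t) = g(t).
g'(t) = 45·12/(t + 12)². Setting 45·12/(t+12)² = 45t/[(t+12)(2.2+t)] gives 12(2.2+t) = t(t+12), so t² = 12×2.2 = 26.4.
t* = √26.4 = 5.138 s.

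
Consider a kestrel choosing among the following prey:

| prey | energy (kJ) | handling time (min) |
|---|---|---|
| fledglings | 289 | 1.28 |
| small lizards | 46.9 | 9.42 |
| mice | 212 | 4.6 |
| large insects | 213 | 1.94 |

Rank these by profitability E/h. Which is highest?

fledglings

Profitability E/h (kJ/min): fledglings = 289/1.28 = 226, small lizards = 46.9/9.42 = 4.98, mice = 212/4.6 = 46.1, large insects = 213/1.94 = 110.
Ranked: fledglings > large insects > mice > small lizards.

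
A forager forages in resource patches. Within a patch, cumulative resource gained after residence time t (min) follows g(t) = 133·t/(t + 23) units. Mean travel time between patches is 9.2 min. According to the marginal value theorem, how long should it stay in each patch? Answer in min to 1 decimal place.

Optimal t* satisfies g'(t*) = g(t*)/(T + t*).
g'(t) = 133·23/(t + 23)². Setting 133·23/(t+23)² = 133t/[(t+23)(9.2+t)] gives 23(9.2+t) = t(t+23), so t² = 23×9.2 = 211.6.
t* = √211.6 = 14.55 min.

14.5 min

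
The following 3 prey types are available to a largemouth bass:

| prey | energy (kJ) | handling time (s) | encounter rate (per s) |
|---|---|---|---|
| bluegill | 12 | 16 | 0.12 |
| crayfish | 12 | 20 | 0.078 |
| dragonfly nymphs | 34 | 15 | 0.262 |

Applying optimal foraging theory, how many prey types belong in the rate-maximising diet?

1

E/h in descending order: dragonfly nymphs 2.27, bluegill 0.75, crayfish 0.6 kJ/s. The optimal diet is the largest prefix of this list for which every included type satisfies E_i/h_i > R on the types above it.
Rate on top 1: 1.807. bluegill: 0.75 < 1.807 → exclude; stop.
Optimal diet: dragonfly nymphs — 1 of 3 types.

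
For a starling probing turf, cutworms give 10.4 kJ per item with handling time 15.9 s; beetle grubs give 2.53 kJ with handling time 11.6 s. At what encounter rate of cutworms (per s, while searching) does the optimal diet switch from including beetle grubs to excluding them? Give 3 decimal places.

0.031 per s

Drop beetle grubs once their profitability E₂/h₂ falls below the rate achievable on cutworms alone: E₂/h₂ = λE₁/(1 + λh₁).
Solve for λ: λE₁h₂ = E₂(1 + λh₁) → λ(E₁h₂ − E₂h₁) = E₂ → λ = E₂/(E₁h₂ − E₂h₁).
λ = 2.53/(10.4×11.6 − 2.53×15.9) = 2.53/80.41 = 0.03146 per s.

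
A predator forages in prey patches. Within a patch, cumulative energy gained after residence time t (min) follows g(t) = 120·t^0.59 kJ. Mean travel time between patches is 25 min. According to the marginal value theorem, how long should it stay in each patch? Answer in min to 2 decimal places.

35.98 min

Optimal t* satisfies g'(t*) = g(t*)/(T + t*).
g'(t) = 0.59·120·t^-0.41. Setting 0.59·120·t^-0.41 = 120·t^0.59/(25+t) gives 0.59(25+t) = t, so 0.41·t = 0.59×25.
t* = 0.59×25/0.41 = 35.98 min.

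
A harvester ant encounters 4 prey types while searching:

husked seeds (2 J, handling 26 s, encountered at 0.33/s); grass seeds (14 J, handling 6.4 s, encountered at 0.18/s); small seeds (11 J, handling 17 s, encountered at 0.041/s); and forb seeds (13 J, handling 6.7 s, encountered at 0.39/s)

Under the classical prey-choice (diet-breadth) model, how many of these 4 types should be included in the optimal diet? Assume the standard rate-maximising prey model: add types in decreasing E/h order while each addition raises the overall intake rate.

2

Profitabilities (E/h, J/s): grass seeds 2.19, forb seeds 1.94, small seeds 0.647, husked seeds 0.0769. Add prey in this order while the next type's profitability exceeds the intake rate on those already taken.
Rate on top 1: 1.171. forb seeds: 1.94 > 1.171 → include.
Rate on top 2: 1.593. small seeds: 0.647 < 1.593 → exclude; stop.
Optimal diet: grass seeds, forb seeds — 2 of 4 types.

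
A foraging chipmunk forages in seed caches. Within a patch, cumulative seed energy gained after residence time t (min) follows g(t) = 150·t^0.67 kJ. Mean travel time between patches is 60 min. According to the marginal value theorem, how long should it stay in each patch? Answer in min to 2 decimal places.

121.82 min

Optimal t* satisfies g'(t*) = g(t*)/(T + t*).
g'(t) = 0.67·150·t^-0.33. Setting 0.67·150·t^-0.33 = 150·t^0.67/(60+t) gives 0.67(60+t) = t, so 0.33·t = 0.67×60.
t* = 0.67×60/0.33 = 121.8 min.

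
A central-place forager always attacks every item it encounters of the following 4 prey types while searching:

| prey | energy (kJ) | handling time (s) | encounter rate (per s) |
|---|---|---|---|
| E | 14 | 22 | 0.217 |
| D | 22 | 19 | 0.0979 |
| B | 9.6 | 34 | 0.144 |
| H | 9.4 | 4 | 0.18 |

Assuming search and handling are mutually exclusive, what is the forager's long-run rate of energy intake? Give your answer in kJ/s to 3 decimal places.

0.624 kJ/s

R = (0.217×14 + 0.0979×22 + 0.144×9.6 + 0.18×9.4) / (1 + 0.217×22 + 0.0979×19 + 0.144×34 + 0.18×4) = 8.266/13.25 = 0.6239 kJ/s.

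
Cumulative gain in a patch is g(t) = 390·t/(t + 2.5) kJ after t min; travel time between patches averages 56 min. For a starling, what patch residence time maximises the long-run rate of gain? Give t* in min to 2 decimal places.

By the marginal value theorem, leave when the instantaneous gain rate g'(t) equals the habitat-wide average g(t)/(T + t).
g'(t) = 390·2.5/(t + 2.5)². Setting 390·2.5/(t+2.5)² = 390t/[(t+2.5)(56+t)] gives 2.5(56+t) = t(t+2.5), so t² = 2.5×56 = 140.
t* = √140 = 11.83 min.

11.83 min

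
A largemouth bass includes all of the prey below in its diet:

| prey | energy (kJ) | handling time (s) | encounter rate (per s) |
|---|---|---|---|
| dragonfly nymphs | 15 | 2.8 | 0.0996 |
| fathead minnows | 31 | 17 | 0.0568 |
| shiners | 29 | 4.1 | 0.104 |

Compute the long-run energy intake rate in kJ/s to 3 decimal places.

2.348 kJ/s

R = Σλ_iE_i / (1 + Σλ_ih_i)
Numerator: 0.0996×15 + 0.0568×31 + 0.104×29 = 6.271
Denominator: 1 + 0.0996×2.8 + 0.0568×17 + 0.104×4.1 = 2.671
R = 6.271/2.671 = 2.348 kJ/s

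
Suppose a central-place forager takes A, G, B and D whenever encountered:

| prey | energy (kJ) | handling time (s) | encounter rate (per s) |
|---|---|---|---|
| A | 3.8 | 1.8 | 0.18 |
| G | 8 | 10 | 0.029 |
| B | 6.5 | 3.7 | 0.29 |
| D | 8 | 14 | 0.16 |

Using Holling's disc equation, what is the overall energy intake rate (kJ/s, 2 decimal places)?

R = Σλ_iE_i / (1 + Σλ_ih_i)
Numerator: 0.18×3.8 + 0.029×8 + 0.29×6.5 + 0.16×8 = 4.081
Denominator: 1 + 0.18×1.8 + 0.029×10 + 0.29×3.7 + 0.16×14 = 4.927
R = 4.081/4.927 = 0.8283 kJ/s

0.83 kJ/s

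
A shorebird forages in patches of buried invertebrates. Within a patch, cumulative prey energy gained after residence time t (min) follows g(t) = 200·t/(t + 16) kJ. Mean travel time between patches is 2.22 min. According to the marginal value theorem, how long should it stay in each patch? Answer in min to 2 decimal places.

5.96 min

Maximise g(t)/(T+t): set derivative to zero → g'(t)(T+t) = g(t).
g'(t) = 200·16/(t + 16)². Setting 200·16/(t+16)² = 200t/[(t+16)(2.22+t)] gives 16(2.22+t) = t(t+16), so t² = 16×2.22 = 35.52.
t* = √35.52 = 5.96 min.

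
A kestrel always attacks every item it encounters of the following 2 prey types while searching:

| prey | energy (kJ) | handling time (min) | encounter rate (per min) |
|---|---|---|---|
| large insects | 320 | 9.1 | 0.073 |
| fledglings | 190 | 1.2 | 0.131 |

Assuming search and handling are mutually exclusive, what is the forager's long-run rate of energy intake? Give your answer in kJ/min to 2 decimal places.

R = (0.073×320 + 0.131×190) / (1 + 0.073×9.1 + 0.131×1.2) = 48.25/1.821 = 26.49 kJ/min.

26.49 kJ/min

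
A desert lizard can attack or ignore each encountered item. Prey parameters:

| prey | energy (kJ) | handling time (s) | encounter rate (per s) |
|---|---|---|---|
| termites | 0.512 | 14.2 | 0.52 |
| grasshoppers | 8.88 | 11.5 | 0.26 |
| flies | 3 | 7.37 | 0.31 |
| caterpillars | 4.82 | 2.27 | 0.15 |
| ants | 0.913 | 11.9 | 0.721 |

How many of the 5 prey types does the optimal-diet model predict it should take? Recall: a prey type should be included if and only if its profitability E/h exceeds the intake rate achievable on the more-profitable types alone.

2

E/h in descending order: caterpillars 2.12, grasshoppers 0.772, flies 0.407, ants 0.0767, termites 0.0361 kJ/s. The optimal diet is the largest prefix of this list for which every included type satisfies E_i/h_i > R on the types above it.
Rate on top 1: 0.5394. grasshoppers: 0.772 > 0.5394 → include.
Rate on top 2: 0.7001. flies: 0.407 < 0.7001 → exclude; stop.
Optimal diet: caterpillars, grasshoppers — 2 of 5 types.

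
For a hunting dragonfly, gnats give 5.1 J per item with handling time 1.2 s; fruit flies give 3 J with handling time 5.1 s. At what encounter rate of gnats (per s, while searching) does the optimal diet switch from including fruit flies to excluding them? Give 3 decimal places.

Drop fruit flies once their profitability E₂/h₂ falls below the rate achievable on gnats alone: E₂/h₂ = λE₁/(1 + λh₁).
Solve for λ: λE₁h₂ = E₂(1 + λh₁) → λ(E₁h₂ − E₂h₁) = E₂ → λ = E₂/(E₁h₂ − E₂h₁).
λ = 3/(5.1×5.1 − 3×1.2) = 3/22.41 = 0.1339 per s.

0.134 per s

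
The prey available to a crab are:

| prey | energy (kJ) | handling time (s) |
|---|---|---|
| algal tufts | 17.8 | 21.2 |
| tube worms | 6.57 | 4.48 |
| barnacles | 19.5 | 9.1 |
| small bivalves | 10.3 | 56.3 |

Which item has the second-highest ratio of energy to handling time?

tube worms

Profitability E/h (kJ/s): algal tufts = 17.8/21.2 = 0.84, tube worms = 6.57/4.48 = 1.47, barnacles = 19.5/9.1 = 2.14, small bivalves = 10.3/56.3 = 0.183.
Ranked: barnacles > tube worms > algal tufts > small bivalves.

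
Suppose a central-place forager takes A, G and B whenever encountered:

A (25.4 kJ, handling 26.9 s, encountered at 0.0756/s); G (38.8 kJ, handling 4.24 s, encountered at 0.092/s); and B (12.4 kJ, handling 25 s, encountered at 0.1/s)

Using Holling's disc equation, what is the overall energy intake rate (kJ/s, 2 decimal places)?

R = (0.0756×25.4 + 0.092×38.8 + 0.1×12.4) / (1 + 0.0756×26.9 + 0.092×4.24 + 0.1×25) = 6.73/5.924 = 1.136 kJ/s.

1.14 kJ/s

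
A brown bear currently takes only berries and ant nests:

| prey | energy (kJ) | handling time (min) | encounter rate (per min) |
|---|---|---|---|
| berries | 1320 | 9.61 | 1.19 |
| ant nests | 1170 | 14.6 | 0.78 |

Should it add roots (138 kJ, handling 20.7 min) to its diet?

Current rate: (1.19×1320 + 0.78×1170)/(1 + 1.19×9.61 + 0.78×14.6) = 104.2 kJ/min.
roots: E/h = 138/20.7 = 6.667 kJ/min.
6.667 < 104.2, so adding roots would lower the average — exclude it.

No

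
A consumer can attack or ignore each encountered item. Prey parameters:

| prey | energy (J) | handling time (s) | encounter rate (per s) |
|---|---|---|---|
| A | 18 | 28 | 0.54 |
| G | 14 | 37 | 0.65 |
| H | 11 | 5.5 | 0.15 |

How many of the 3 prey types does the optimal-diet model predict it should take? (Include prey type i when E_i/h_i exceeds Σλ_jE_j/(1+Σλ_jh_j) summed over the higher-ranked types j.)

Rank by E/h (J/s): H 2, A 0.643, G 0.378. Include each in turn until the next type's E/h falls below the running intake rate.
Rate on top 1: 0.9041. A: 0.643 < 0.9041 → exclude; stop.
Optimal diet: H — 1 of 3 types.

1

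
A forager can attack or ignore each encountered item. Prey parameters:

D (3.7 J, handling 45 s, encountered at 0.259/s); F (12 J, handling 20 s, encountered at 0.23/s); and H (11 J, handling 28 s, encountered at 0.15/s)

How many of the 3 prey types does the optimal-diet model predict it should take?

1

Rank by E/h (J/s): F 0.6, H 0.393, D 0.0822. Include each in turn until the next type's E/h falls below the running intake rate.
Rate on top 1: 0.4929. H: 0.393 < 0.4929 → exclude; stop.
Optimal diet: F — 1 of 3 types.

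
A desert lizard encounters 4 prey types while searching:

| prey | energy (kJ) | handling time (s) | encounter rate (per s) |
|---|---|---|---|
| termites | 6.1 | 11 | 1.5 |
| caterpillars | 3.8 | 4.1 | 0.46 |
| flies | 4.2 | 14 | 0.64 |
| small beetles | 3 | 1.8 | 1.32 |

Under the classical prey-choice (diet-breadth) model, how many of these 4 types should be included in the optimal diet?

Profitabilities (E/h, kJ/s): small beetles 1.67, caterpillars 0.927, termites 0.555, flies 0.3. Add prey in this order while the next type's profitability exceeds the intake rate on those already taken.
Rate on top 1: 1.173. caterpillars: 0.927 < 1.173 → exclude; stop.
Optimal diet: small beetles — 1 of 4 types.

1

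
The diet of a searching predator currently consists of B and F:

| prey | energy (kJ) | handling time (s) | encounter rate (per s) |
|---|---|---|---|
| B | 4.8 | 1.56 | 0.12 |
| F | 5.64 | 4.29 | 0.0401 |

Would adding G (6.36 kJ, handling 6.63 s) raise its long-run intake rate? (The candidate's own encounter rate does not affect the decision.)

Yes

Current rate: (0.12×4.8 + 0.0401×5.64)/(1 + 0.12×1.56 + 0.0401×4.29) = 0.5902 kJ/s.
G: E/h = 6.36/6.63 = 0.9593 kJ/s.
0.9593 > 0.5902, so adding G raises the average — include it.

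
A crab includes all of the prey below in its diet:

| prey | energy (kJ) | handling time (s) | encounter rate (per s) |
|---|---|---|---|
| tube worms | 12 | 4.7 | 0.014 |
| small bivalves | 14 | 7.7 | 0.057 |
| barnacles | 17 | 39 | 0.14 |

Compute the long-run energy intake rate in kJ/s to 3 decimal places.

Energy encountered per unit search time: 0.014×12 + 0.057×14 + 0.14×17 = 3.346 kJ/s.
Handling time per unit search time: 0.014×4.7 + 0.057×7.7 + 0.14×39 = 5.965.
Rate = 3.346/(1 + 5.965) = 0.4804 kJ/s.

0.480 kJ/s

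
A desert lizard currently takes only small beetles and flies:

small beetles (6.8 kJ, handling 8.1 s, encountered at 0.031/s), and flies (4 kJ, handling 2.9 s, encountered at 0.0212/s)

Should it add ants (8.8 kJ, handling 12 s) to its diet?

On small beetles and flies alone, R = ΣλE/(1+Σλh) = 0.2956/1.313 = 0.2252 kJ/s.
ants: E/h = 8.8/12 = 0.7333 kJ/s.
0.7333 > 0.2252, so adding ants raises the average — include it.

Yes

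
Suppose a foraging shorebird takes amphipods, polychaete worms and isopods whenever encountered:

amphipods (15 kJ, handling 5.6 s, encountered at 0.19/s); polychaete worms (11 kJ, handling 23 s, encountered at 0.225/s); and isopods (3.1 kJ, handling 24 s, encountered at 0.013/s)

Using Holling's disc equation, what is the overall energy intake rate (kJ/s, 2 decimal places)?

R = (0.19×15 + 0.225×11 + 0.013×3.1) / (1 + 0.19×5.6 + 0.225×23 + 0.013×24) = 5.365/7.551 = 0.7105 kJ/s.

0.71 kJ/s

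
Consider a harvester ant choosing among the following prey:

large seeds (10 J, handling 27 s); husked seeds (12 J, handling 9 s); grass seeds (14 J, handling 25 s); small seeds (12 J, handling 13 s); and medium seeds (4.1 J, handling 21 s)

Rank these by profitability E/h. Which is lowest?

Profitability E/h (J/s): large seeds = 10/27 = 0.37, husked seeds = 12/9 = 1.33, grass seeds = 14/25 = 0.56, small seeds = 12/13 = 0.923, medium seeds = 4.1/21 = 0.195.
Ranked: husked seeds > small seeds > grass seeds > large seeds > medium seeds.

medium seeds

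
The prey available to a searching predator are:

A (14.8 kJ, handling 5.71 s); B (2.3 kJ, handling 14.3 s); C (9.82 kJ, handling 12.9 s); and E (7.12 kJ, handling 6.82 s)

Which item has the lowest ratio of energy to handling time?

B

Profitability E/h (kJ/s): A = 14.8/5.71 = 2.59, B = 2.3/14.3 = 0.161, C = 9.82/12.9 = 0.761, E = 7.12/6.82 = 1.04.
Ranked: A > E > C > B.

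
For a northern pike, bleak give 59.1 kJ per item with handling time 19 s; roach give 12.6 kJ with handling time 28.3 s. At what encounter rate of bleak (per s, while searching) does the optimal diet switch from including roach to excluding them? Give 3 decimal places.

0.009 per s

The zero-one rule: include roach iff E₂/h₂ > λE₁/(1+λh₁). Equality gives the switch point.
λE₁h₂ = E₂ + λE₂h₁ ⇒ λ = E₂/(E₁h₂ − E₂h₁) = 12.6/(1673 − 239.4) = 0.008792 per s.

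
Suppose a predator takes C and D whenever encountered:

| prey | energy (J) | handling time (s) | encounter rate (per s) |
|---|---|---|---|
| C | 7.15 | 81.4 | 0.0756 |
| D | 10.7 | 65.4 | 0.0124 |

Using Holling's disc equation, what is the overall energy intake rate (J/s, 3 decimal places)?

0.085 J/s

R = (0.0756×7.15 + 0.0124×10.7) / (1 + 0.0756×81.4 + 0.0124×65.4) = 0.6732/7.965 = 0.08452 J/s.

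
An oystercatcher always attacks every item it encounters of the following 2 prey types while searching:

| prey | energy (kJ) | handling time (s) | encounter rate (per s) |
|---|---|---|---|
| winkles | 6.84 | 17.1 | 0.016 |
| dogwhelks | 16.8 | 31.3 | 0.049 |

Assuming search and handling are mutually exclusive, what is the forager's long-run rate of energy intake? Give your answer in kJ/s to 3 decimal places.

0.332 kJ/s

Energy encountered per unit search time: 0.016×6.84 + 0.049×16.8 = 0.9326 kJ/s.
Handling time per unit search time: 0.016×17.1 + 0.049×31.3 = 1.807.
Rate = 0.9326/(1 + 1.807) = 0.3322 kJ/s.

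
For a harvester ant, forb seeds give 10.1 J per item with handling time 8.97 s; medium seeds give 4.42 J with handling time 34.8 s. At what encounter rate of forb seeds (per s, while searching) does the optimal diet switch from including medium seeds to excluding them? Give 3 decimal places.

0.014 per s

Drop medium seeds once their profitability E₂/h₂ falls below the rate achievable on forb seeds alone: E₂/h₂ = λE₁/(1 + λh₁).
Solve for λ: λE₁h₂ = E₂(1 + λh₁) → λ(E₁h₂ − E₂h₁) = E₂ → λ = E₂/(E₁h₂ − E₂h₁).
λ = 4.42/(10.1×34.8 − 4.42×8.97) = 4.42/311.8 = 0.01417 per s.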